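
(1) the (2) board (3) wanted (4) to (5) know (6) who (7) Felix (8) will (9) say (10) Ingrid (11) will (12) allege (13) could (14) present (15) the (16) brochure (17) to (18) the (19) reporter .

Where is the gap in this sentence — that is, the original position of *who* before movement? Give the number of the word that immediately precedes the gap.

In situ: Felix will say Ingrid will allege who could present the brochure to the reporter.
'who' functions as the subject of the clause embedded under 'allege'. Fronting leaves a gap immediately after 'allege':
The board wanted to know who Felix will say Ingrid will allege ___ could present the brochure to the reporter.
'allege' is word 12.

12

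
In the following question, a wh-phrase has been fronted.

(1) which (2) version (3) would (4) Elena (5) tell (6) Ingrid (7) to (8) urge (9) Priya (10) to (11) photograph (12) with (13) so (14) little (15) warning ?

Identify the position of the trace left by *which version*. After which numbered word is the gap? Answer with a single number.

11

In situ: Elena would tell Ingrid to urge Priya to photograph which version with so little warning.
The filler 'which version' is interpreted as the direct object of 'photograph'. Wh-movement fronts it, leaving a gap right after 'photograph':
Which version would Elena tell Ingrid to urge Priya to photograph ___ with so little warning?
'photograph' is word 11.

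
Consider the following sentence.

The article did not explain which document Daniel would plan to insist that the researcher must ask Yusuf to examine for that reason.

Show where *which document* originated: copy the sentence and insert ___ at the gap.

The article did not explain which document Daniel would plan to insist that the researcher must ask Yusuf to examine ___ for that reason.

Before movement: Daniel would plan to insist that the researcher must ask Yusuf to examine which document for that reason.
'which document' functions as the direct object of 'examine'. The gap is right after 'examine'.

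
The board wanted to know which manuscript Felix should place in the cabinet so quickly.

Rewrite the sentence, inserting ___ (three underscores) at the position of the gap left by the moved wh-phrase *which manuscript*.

Pre-movement form: Felix should place which manuscript in the cabinet so quickly.
'which manuscript' functions as the direct object of 'place'. The gap is right after 'place'.

The board wanted to know which manuscript Felix should place ___ in the cabinet so quickly.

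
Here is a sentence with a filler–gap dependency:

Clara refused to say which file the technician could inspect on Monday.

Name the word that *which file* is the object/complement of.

In situ: The technician could inspect which file on Monday.
'which file' is the direct object of 'inspect'. It moves to the left edge, and the trace sits right after 'inspect':
Clara refused to say which file the technician could inspect ___ on Monday.

inspect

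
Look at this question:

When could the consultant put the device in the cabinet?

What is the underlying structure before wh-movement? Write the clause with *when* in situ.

'when' is the temporal adjunct. Fronting leaves a gap immediately after 'cabinet':
When could the consultant put the device in the cabinet ___?

The consultant could put the device in the cabinet when.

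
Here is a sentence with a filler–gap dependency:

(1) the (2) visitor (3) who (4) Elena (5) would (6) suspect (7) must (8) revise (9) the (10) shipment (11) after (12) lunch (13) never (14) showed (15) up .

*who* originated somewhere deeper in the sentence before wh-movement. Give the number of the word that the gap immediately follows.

'who' is the subject of the clause embedded under 'suspect'. Wh-movement fronts it, leaving a gap right after 'suspect':
The visitor who Elena would suspect ___ must revise the shipment after lunch never showed up.
'suspect' is word 6.

6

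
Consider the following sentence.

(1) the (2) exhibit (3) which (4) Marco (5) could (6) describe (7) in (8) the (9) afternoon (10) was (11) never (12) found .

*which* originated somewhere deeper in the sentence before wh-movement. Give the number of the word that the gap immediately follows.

6

'which' is the direct object of 'describe'. Wh-movement fronts it, leaving a gap right after 'describe':
The exhibit which Marco could describe ___ in the afternoon was never found.
'describe' is word 6.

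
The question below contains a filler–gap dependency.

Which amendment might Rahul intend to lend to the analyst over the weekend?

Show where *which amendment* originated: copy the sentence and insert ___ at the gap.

Which amendment might Rahul intend to lend ___ to the analyst over the weekend?

Underlying clause: Rahul might intend to lend which amendment to the analyst over the weekend.
'which amendment' is the direct object of 'lend'. The gap is right after 'lend'.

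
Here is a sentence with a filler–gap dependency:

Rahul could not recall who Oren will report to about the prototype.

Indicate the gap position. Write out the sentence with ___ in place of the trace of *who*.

Rahul could not recall who Oren will report to ___ about the prototype.

Before movement: Oren will report to who about the prototype.
The filler 'who' is interpreted as the object of the preposition 'to'. The gap is right after 'to'.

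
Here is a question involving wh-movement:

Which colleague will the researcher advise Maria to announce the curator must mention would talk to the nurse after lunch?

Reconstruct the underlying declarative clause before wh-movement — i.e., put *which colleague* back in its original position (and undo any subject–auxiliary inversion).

The researcher will advise Maria to announce the curator must mention which colleague would talk to the nurse after lunch.

'which colleague' is the subject of the clause embedded under 'mention'. It moves to the left edge, and the trace sits right after 'mention':
Which colleague will the researcher advise Maria to announce the curator must mention ___ would talk to the nurse after lunch?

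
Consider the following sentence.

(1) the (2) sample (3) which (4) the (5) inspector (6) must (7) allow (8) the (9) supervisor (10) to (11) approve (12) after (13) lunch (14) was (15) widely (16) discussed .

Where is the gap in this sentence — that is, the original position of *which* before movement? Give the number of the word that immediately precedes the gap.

The filler 'which' is interpreted as the direct object of 'approve'. It moves to the left edge, and the trace sits right after 'approve':
The sample which the inspector must allow the supervisor to approve ___ after lunch was widely discussed.
'approve' is word 11.

11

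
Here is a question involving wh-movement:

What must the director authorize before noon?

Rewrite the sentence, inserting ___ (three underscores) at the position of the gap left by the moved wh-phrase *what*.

What must the director authorize ___ before noon?

Pre-movement form: The director must authorize what before noon.
'what' is the direct object of 'authorize'. The gap is right after 'authorize'.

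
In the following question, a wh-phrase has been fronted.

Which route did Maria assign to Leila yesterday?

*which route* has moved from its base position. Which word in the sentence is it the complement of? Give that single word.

assign

Pre-movement form: Maria did assign which route to Leila yesterday.
The filler 'which route' is interpreted as the direct object of 'assign'. Fronting leaves a gap immediately after 'assign':
Which route did Maria assign ___ to Leila yesterday?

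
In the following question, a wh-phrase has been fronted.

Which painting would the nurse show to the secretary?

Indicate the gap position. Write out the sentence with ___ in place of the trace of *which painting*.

In situ: The nurse would show which painting to the secretary.
The filler 'which painting' is interpreted as the direct object of 'show'. The gap is right after 'show'.

Which painting would the nurse show ___ to the secretary?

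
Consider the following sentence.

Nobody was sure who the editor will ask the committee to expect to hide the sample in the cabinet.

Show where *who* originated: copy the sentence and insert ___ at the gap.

Pre-movement form: The editor will ask the committee to expect who to hide the sample in the cabinet.
'who' is the direct object of 'expect'. The gap is right after 'expect'.

Nobody was sure who the editor will ask the committee to expect ___ to hide the sample in the cabinet.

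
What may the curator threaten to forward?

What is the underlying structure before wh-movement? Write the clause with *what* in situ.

The curator may threaten to forward what.

'what' is the direct object of 'forward'. It moves to the left edge, and the trace sits right after 'forward':
What may the curator threaten to forward ___?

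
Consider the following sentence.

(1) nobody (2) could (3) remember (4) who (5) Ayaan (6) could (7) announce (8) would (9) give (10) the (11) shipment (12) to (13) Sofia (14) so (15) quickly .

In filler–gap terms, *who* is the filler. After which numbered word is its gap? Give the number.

In situ: Ayaan could announce who would give the shipment to Sofia so quickly.
'who' functions as the subject of the clause embedded under 'announce'. Fronting leaves a gap immediately after 'announce':
Nobody could remember who Ayaan could announce ___ would give the shipment to Sofia so quickly.
'announce' is word 7.

7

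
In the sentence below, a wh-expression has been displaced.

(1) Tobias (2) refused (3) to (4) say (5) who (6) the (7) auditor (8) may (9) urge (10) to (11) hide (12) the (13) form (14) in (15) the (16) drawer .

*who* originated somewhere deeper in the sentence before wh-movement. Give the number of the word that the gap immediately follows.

9

Underlying clause: The auditor may urge who to hide the form in the drawer.
The filler 'who' is interpreted as the direct object of 'urge'. Fronting leaves a gap immediately after 'urge':
Tobias refused to say who the auditor may urge ___ to hide the form in the drawer.
'urge' is word 9.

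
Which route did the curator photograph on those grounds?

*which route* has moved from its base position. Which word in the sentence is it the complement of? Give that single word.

Underlying clause: The curator did photograph which route on those grounds.
'which route' functions as the direct object of 'photograph'. Fronting leaves a gap immediately after 'photograph':
Which route did the curator photograph ___ on those grounds?

photograph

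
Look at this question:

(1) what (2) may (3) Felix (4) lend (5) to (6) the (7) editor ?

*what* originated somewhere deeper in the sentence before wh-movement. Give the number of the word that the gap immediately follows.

Before movement: Felix may lend what to the editor.
The filler 'what' is interpreted as the direct object of 'lend'. It moves to the left edge, and the trace sits right after 'lend':
What may Felix lend ___ to the editor?
'lend' is word 4.

4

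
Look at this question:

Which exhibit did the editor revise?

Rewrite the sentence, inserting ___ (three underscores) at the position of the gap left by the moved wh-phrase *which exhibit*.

In situ: The editor did revise which exhibit.
'which exhibit' is the direct object of 'revise'. The gap is right after 'revise'.

Which exhibit did the editor revise ___?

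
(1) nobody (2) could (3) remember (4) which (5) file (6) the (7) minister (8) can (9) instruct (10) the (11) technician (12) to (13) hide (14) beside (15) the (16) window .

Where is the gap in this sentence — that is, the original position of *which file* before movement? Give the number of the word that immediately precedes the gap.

Underlying clause: The minister can instruct the technician to hide which file beside the window.
'which file' is the direct object of 'hide'. Fronting leaves a gap immediately after 'hide':
Nobody could remember which file the minister can instruct the technician to hide ___ beside the window.
'hide' is word 13.

13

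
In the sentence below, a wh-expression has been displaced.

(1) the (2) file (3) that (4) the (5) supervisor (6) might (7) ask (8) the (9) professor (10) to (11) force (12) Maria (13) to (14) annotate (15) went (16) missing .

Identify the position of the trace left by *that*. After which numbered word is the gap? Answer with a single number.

14

'that' functions as the direct object of 'annotate'. It moves to the left edge, and the trace sits right after 'annotate':
The file that the supervisor might ask the professor to force Maria to annotate ___ went missing.
'annotate' is word 14.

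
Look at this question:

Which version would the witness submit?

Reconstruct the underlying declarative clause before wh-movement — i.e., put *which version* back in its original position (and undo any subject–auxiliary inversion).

The filler 'which version' is interpreted as the direct object of 'submit'. It moves to the left edge, and the trace sits right after 'submit':
Which version would the witness submit ___?

The witness would submit which version.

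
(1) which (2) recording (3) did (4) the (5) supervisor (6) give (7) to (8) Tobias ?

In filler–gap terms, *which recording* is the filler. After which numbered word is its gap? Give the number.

6

In situ: The supervisor did give which recording to Tobias.
'which recording' functions as the direct object of 'give'. Wh-movement fronts it, leaving a gap right after 'give':
Which recording did the supervisor give ___ to Tobias?
'give' is word 6.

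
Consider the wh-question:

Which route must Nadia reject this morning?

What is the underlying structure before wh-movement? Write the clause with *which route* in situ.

Nadia must reject which route this morning.

The filler 'which route' is interpreted as the direct object of 'reject'. It moves to the left edge, and the trace sits right after 'reject':
Which route must Nadia reject ___ this morning?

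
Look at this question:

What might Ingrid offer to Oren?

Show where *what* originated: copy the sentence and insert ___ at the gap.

What might Ingrid offer ___ to Oren?

Before movement: Ingrid might offer what to Oren.
'what' functions as the direct object of 'offer'. The gap is right after 'offer'.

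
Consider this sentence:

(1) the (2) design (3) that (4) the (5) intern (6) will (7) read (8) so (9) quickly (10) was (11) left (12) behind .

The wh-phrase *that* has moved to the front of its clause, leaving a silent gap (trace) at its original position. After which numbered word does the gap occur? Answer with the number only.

7

'that' functions as the direct object of 'read'. It moves to the left edge, and the trace sits right after 'read':
The design that the intern will read ___ so quickly was left behind.
'read' is word 7.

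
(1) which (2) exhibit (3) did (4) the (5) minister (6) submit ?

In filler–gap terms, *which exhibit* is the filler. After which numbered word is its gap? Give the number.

6

Underlying clause: The minister did submit which exhibit.
'which exhibit' is the direct object of 'submit'. Wh-movement fronts it, leaving a gap right after 'submit':
Which exhibit did the minister submit ___?
'submit' is word 6.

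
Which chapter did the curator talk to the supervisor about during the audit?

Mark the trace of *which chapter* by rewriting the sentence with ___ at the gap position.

Which chapter did the curator talk to the supervisor about ___ during the audit?

Underlying clause: The curator did talk to the supervisor about which chapter during the audit.
The filler 'which chapter' is interpreted as the object of the preposition 'about'. The gap is right after 'about'.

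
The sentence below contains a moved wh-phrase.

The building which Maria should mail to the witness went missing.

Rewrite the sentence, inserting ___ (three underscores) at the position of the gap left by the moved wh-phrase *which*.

The building which Maria should mail ___ to the witness went missing.

'which' is the direct object of 'mail'. The gap is right after 'mail'.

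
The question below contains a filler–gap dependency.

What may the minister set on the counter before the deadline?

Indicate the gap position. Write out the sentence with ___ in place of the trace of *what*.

Pre-movement form: The minister may set what on the counter before the deadline.
'what' functions as the direct object of 'set'. The gap is right after 'set'.

What may the minister set ___ on the counter before the deadline?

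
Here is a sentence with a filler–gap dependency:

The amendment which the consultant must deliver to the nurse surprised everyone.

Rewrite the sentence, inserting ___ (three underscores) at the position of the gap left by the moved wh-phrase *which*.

The amendment which the consultant must deliver ___ to the nurse surprised everyone.

'which' functions as the direct object of 'deliver'. The gap is right after 'deliver'.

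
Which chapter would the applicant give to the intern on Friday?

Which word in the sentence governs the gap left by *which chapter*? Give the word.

In situ: The applicant would give which chapter to the intern on Friday.
The filler 'which chapter' is interpreted as the direct object of 'give'. Fronting leaves a gap immediately after 'give':
Which chapter would the applicant give ___ to the intern on Friday?

give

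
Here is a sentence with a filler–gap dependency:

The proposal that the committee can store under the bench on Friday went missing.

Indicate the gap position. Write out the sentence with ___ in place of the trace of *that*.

The proposal that the committee can store ___ under the bench on Friday went missing.

The filler 'that' is interpreted as the direct object of 'store'. The gap is right after 'store'.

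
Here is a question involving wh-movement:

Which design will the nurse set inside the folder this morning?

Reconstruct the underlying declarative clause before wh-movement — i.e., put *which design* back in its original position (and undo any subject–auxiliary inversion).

The nurse will set which design inside the folder this morning.

'which design' is the direct object of 'set'. It moves to the left edge, and the trace sits right after 'set':
Which design will the nurse set ___ inside the folder this morning?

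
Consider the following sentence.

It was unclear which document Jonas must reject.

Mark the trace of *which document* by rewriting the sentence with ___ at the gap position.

Pre-movement form: Jonas must reject which document.
The filler 'which document' is interpreted as the direct object of 'reject'. The gap is right after 'reject'.

It was unclear which document Jonas must reject ___.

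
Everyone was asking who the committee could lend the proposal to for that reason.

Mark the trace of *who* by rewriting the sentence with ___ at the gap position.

Everyone was asking who the committee could lend the proposal to ___ for that reason.

Pre-movement form: The committee could lend the proposal to who for that reason.
'who' is the object of the preposition 'to' (recipient of 'lend'). The gap is right after 'to'.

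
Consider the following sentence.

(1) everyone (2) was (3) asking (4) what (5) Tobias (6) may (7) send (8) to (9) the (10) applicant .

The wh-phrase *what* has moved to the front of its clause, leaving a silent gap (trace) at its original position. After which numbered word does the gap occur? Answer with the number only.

7

Before movement: Tobias may send what to the applicant.
'what' is the direct object of 'send'. It moves to the left edge, and the trace sits right after 'send':
Everyone was asking what Tobias may send ___ to the applicant.
'send' is word 7.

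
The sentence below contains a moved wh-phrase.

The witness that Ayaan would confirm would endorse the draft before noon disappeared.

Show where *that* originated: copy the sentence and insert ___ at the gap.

The witness that Ayaan would confirm ___ would endorse the draft before noon disappeared.

'that' functions as the subject of the clause embedded under 'confirm'. The gap is right after 'confirm'.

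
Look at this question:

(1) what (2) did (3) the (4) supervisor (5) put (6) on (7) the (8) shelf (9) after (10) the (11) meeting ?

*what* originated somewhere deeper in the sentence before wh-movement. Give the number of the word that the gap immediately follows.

Pre-movement form: The supervisor did put what on the shelf after the meeting.
The filler 'what' is interpreted as the direct object of 'put'. Fronting leaves a gap immediately after 'put':
What did the supervisor put ___ on the shelf after the meeting?
'put' is word 5.

5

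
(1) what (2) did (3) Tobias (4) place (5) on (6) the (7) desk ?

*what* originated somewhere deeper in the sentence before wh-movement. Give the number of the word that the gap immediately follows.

Before movement: Tobias did place what on the desk.
'what' is the direct object of 'place'. Fronting leaves a gap immediately after 'place':
What did Tobias place ___ on the desk?
'place' is word 4.

4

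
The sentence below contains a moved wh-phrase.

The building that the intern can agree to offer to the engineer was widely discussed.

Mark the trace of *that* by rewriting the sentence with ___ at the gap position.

The building that the intern can agree to offer ___ to the engineer was widely discussed.

'that' functions as the direct object of 'offer'. The gap is right after 'offer'.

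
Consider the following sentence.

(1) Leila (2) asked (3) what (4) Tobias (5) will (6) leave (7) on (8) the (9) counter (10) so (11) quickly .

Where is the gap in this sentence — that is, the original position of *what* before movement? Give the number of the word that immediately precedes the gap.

In situ: Tobias will leave what on the counter so quickly.
The filler 'what' is interpreted as the direct object of 'leave'. Wh-movement fronts it, leaving a gap right after 'leave':
Leila asked what Tobias will leave ___ on the counter so quickly.
'leave' is word 6.

6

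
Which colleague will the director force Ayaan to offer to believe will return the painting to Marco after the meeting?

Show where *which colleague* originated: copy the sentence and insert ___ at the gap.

Which colleague will the director force Ayaan to offer to believe ___ will return the painting to Marco after the meeting?

Before movement: The director will force Ayaan to offer to believe which colleague will return the painting to Marco after the meeting.
'which colleague' is the subject of the clause embedded under 'believe'. The gap is right after 'believe'.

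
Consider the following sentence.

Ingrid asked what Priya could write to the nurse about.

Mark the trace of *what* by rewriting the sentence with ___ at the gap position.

Before movement: Priya could write to the nurse about what.
'what' is the object of the preposition 'about'. The gap is right after 'about'.

Ingrid asked what Priya could write to the nurse about ___.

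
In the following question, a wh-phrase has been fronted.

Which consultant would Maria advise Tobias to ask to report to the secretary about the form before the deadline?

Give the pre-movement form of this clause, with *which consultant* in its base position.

The filler 'which consultant' is interpreted as the direct object of 'ask'. It moves to the left edge, and the trace sits right after 'ask':
Which consultant would Maria advise Tobias to ask ___ to report to the secretary about the form before the deadline?

Maria would advise Tobias to ask which consultant to report to the secretary about the form before the deadline.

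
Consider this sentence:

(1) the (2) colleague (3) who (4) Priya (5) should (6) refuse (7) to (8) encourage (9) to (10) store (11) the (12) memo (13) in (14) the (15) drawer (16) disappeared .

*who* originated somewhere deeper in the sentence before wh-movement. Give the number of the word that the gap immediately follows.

'who' functions as the direct object of 'encourage'. Fronting leaves a gap immediately after 'encourage':
The colleague who Priya should refuse to encourage ___ to store the memo in the drawer disappeared.
'encourage' is word 8.

8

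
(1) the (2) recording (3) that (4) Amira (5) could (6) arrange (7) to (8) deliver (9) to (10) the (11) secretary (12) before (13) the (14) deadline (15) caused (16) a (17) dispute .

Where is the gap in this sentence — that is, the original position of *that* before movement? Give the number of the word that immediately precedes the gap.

'that' functions as the direct object of 'deliver'. Fronting leaves a gap immediately after 'deliver':
The recording that Amira could arrange to deliver ___ to the secretary before the deadline caused a dispute.
'deliver' is word 8.

8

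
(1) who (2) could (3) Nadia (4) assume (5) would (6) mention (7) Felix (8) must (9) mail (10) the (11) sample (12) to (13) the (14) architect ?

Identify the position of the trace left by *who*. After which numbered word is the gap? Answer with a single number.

Before movement: Nadia could assume who would mention Felix must mail the sample to the architect.
'who' functions as the subject of the clause embedded under 'assume'. Wh-movement fronts it, leaving a gap right after 'assume':
Who could Nadia assume ___ would mention Felix must mail the sample to the architect?
'assume' is word 4.

4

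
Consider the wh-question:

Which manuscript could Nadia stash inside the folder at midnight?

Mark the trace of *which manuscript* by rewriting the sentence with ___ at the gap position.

Before movement: Nadia could stash which manuscript inside the folder at midnight.
The filler 'which manuscript' is interpreted as the direct object of 'stash'. The gap is right after 'stash'.

Which manuscript could Nadia stash ___ inside the folder at midnight?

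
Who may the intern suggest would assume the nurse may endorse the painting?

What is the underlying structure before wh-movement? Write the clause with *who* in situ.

The filler 'who' is interpreted as the subject of the clause embedded under 'suggest'. Fronting leaves a gap immediately after 'suggest':
Who may the intern suggest ___ would assume the nurse may endorse the painting?

The intern may suggest who would assume the nurse may endorse the painting.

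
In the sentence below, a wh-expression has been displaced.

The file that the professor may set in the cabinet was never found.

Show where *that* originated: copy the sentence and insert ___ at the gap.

'that' is the direct object of 'set'. The gap is right after 'set'.

The file that the professor may set ___ in the cabinet was never found.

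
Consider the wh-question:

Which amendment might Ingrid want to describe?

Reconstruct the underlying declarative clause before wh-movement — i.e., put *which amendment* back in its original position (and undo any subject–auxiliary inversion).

Ingrid might want to describe which amendment.

'which amendment' is the direct object of 'describe'. Fronting leaves a gap immediately after 'describe':
Which amendment might Ingrid want to describe ___?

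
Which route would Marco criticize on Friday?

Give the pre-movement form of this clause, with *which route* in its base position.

The filler 'which route' is interpreted as the direct object of 'criticize'. Wh-movement fronts it, leaving a gap right after 'criticize':
Which route would Marco criticize ___ on Friday?

Marco would criticize which route on Friday.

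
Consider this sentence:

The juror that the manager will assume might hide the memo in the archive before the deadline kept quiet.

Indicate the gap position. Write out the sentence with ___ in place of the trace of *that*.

The juror that the manager will assume ___ might hide the memo in the archive before the deadline kept quiet.

The filler 'that' is interpreted as the subject of the clause embedded under 'assume'. The gap is right after 'assume'.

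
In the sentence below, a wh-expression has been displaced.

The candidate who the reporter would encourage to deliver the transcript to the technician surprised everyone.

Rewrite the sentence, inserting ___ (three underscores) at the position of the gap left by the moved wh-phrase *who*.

The candidate who the reporter would encourage ___ to deliver the transcript to the technician surprised everyone.

'who' is the direct object of 'encourage'. The gap is right after 'encourage'.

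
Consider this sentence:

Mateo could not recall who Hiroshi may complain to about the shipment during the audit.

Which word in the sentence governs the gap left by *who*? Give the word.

to

Underlying clause: Hiroshi may complain to who about the shipment during the audit.
'who' is the object of the preposition 'to'. It moves to the left edge, and the trace sits right after 'to':
Mateo could not recall who Hiroshi may complain to ___ about the shipment during the audit.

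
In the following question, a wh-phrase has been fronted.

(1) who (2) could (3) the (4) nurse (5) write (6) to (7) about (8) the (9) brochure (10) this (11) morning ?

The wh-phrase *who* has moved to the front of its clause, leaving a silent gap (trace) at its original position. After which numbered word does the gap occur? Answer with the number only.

6

Pre-movement form: The nurse could write to who about the brochure this morning.
The filler 'who' is interpreted as the object of the preposition 'to'. Fronting leaves a gap immediately after 'to':
Who could the nurse write to ___ about the brochure this morning?
'to' is word 6.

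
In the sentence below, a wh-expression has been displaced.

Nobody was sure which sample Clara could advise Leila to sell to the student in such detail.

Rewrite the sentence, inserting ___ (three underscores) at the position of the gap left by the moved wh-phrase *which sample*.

Pre-movement form: Clara could advise Leila to sell which sample to the student in such detail.
'which sample' functions as the direct object of 'sell'. The gap is right after 'sell'.

Nobody was sure which sample Clara could advise Leila to sell ___ to the student in such detail.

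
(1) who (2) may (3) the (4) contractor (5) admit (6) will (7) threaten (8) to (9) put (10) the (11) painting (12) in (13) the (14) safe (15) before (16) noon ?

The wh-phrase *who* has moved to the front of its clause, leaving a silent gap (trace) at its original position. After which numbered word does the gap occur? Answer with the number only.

Before movement: The contractor may admit who will threaten to put the painting in the safe before noon.
'who' functions as the subject of the clause embedded under 'admit'. Fronting leaves a gap immediately after 'admit':
Who may the contractor admit ___ will threaten to put the painting in the safe before noon?
'admit' is word 5.

5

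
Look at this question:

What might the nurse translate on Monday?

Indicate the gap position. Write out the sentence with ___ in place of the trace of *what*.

Underlying clause: The nurse might translate what on Monday.
'what' functions as the direct object of 'translate'. The gap is right after 'translate'.

What might the nurse translate ___ on Monday?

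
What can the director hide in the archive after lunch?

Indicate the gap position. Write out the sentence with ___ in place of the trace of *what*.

Underlying clause: The director can hide what in the archive after lunch.
'what' functions as the direct object of 'hide'. The gap is right after 'hide'.

What can the director hide ___ in the archive after lunch?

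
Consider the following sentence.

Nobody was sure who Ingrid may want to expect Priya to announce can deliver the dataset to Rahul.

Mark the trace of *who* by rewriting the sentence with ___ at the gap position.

Nobody was sure who Ingrid may want to expect Priya to announce ___ can deliver the dataset to Rahul.

Before movement: Ingrid may want to expect Priya to announce who can deliver the dataset to Rahul.
The filler 'who' is interpreted as the subject of the clause embedded under 'announce'. The gap is right after 'announce'.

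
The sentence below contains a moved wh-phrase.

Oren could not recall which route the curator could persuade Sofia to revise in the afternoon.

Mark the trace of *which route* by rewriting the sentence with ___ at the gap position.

Underlying clause: The curator could persuade Sofia to revise which route in the afternoon.
'which route' functions as the direct object of 'revise'. The gap is right after 'revise'.

Oren could not recall which route the curator could persuade Sofia to revise ___ in the afternoon.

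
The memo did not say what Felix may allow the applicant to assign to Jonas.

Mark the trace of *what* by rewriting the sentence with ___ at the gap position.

Pre-movement form: Felix may allow the applicant to assign what to Jonas.
'what' is the direct object of 'assign'. The gap is right after 'assign'.

The memo did not say what Felix may allow the applicant to assign ___ to Jonas.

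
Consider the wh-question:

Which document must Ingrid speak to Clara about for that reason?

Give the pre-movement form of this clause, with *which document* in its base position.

Ingrid must speak to Clara about which document for that reason.

The filler 'which document' is interpreted as the object of the preposition 'about'. Fronting leaves a gap immediately after 'about':
Which document must Ingrid speak to Clara about ___ for that reason?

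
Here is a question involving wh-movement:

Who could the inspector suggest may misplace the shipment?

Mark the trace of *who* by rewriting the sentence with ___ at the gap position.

Who could the inspector suggest ___ may misplace the shipment?

In situ: The inspector could suggest who may misplace the shipment.
The filler 'who' is interpreted as the subject of the clause embedded under 'suggest'. The gap is right after 'suggest'.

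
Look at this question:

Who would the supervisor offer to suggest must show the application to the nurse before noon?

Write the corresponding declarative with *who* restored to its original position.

The filler 'who' is interpreted as the subject of the clause embedded under 'suggest'. Fronting leaves a gap immediately after 'suggest':
Who would the supervisor offer to suggest ___ must show the application to the nurse before noon?

The supervisor would offer to suggest who must show the application to the nurse before noon.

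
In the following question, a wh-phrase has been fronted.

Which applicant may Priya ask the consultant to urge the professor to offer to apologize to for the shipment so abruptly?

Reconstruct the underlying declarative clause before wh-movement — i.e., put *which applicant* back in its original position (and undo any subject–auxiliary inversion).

Priya may ask the consultant to urge the professor to offer to apologize to which applicant for the shipment so abruptly.

'which applicant' functions as the object of the preposition 'to'. Fronting leaves a gap immediately after 'to':
Which applicant may Priya ask the consultant to urge the professor to offer to apologize to ___ for the shipment so abruptly?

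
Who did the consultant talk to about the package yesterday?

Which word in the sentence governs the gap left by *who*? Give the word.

Pre-movement form: The consultant did talk to who about the package yesterday.
'who' functions as the object of the preposition 'to'. Wh-movement fronts it, leaving a gap right after 'to':
Who did the consultant talk to ___ about the package yesterday?

to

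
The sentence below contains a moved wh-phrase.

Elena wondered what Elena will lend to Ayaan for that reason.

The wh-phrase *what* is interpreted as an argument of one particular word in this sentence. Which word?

Pre-movement form: Elena will lend what to Ayaan for that reason.
'what' functions as the direct object of 'lend'. Wh-movement fronts it, leaving a gap right after 'lend':
Elena wondered what Elena will lend ___ to Ayaan for that reason.

lend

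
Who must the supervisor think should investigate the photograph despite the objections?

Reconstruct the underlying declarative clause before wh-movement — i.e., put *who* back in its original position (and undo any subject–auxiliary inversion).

The supervisor must think who should investigate the photograph despite the objections.

The filler 'who' is interpreted as the subject of the clause embedded under 'think'. It moves to the left edge, and the trace sits right after 'think':
Who must the supervisor think ___ should investigate the photograph despite the objections?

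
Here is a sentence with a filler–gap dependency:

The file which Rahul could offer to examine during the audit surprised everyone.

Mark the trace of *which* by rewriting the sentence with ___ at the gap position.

'which' functions as the direct object of 'examine'. The gap is right after 'examine'.

The file which Rahul could offer to examine ___ during the audit surprised everyone.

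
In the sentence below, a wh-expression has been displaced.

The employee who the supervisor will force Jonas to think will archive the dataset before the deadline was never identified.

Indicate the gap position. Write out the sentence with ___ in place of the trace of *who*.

The employee who the supervisor will force Jonas to think ___ will archive the dataset before the deadline was never identified.

The filler 'who' is interpreted as the subject of the clause embedded under 'think'. The gap is right after 'think'.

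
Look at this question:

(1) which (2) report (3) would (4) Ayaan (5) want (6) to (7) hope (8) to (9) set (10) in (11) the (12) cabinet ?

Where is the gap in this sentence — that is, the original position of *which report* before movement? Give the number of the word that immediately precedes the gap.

Pre-movement form: Ayaan would want to hope to set which report in the cabinet.
The filler 'which report' is interpreted as the direct object of 'set'. Fronting leaves a gap immediately after 'set':
Which report would Ayaan want to hope to set ___ in the cabinet?
'set' is word 9.

9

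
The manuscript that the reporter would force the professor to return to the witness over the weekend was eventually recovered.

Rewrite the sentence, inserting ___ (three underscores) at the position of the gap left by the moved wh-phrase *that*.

The manuscript that the reporter would force the professor to return ___ to the witness over the weekend was eventually recovered.

'that' functions as the direct object of 'return'. The gap is right after 'return'.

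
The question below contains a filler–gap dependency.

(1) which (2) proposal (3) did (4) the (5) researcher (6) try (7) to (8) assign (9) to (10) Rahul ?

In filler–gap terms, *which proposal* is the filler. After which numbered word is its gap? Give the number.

Pre-movement form: The researcher did try to assign which proposal to Rahul.
'which proposal' is the direct object of 'assign'. Wh-movement fronts it, leaving a gap right after 'assign':
Which proposal did the researcher try to assign ___ to Rahul?
'assign' is word 8.

8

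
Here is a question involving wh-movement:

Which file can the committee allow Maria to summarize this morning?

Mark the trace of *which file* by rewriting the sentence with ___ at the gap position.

In situ: The committee can allow Maria to summarize which file this morning.
The filler 'which file' is interpreted as the direct object of 'summarize'. The gap is right after 'summarize'.

Which file can the committee allow Maria to summarize ___ this morning?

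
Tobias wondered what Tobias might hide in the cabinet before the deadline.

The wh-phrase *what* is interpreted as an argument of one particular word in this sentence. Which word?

hide

Underlying clause: Tobias might hide what in the cabinet before the deadline.
The filler 'what' is interpreted as the direct object of 'hide'. It moves to the left edge, and the trace sits right after 'hide':
Tobias wondered what Tobias might hide ___ in the cabinet before the deadline.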